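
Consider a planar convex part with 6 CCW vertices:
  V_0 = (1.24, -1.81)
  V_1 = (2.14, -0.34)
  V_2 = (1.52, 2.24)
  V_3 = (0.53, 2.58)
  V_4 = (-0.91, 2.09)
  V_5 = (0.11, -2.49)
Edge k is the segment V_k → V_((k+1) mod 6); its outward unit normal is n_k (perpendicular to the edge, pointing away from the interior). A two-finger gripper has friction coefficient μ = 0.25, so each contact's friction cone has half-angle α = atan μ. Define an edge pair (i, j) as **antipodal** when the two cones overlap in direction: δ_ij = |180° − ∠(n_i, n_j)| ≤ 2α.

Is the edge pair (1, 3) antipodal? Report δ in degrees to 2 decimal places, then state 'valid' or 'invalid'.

α = atan 0.25 = 14.04°;  2α = 28.07°
edge 1: e_1 = (-0.62, +2.58);  n_1 = (+0.9723, +0.2337)
edge 3: e_3 = (-1.44, -0.49);  n_3 = (-0.3221, +0.9467)
∠(n_1, n_3) = 95.28°
δ = |180° − 95.28°| = 84.72°
84.72° > 2α = 28.07°  →  invalid

δ = 84.72°, invalid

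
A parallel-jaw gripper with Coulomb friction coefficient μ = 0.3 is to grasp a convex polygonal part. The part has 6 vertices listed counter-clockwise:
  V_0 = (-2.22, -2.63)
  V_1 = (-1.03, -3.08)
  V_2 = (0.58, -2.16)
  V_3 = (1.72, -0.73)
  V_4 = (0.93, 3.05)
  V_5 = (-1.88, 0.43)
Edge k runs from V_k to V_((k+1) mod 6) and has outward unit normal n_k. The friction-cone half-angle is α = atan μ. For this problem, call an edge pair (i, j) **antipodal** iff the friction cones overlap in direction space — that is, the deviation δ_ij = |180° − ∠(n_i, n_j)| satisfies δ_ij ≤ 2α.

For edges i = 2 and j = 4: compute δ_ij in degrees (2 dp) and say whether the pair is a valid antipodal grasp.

α = atan 0.3 = 16.70°;  2α = 33.40°
edge 2: e_2 = (+1.14, +1.43);  n_2 = (+0.7819, -0.6234)
edge 4: e_4 = (-2.81, -2.62);  n_4 = (-0.6819, +0.7314)
∠(n_2, n_4) = 171.56°
δ = |180° − 171.56°| = 8.44°
8.44° ≤ 2α = 33.40°  →  valid

δ = 8.44°, valid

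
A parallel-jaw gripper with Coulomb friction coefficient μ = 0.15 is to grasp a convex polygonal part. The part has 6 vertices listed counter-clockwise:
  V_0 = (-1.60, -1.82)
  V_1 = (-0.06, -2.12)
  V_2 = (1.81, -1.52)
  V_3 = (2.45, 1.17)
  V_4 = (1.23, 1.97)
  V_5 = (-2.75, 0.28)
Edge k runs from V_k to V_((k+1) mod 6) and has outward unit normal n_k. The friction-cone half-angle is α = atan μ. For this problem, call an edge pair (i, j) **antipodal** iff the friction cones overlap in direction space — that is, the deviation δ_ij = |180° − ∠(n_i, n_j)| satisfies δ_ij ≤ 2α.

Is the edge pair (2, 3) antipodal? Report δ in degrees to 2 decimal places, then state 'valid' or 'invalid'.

δ = 109.87°, invalid

α = atan 0.15 = 8.53°;  2α = 17.06°
edge 2: e_2 = (+0.64, +2.69);  n_2 = (+0.9728, -0.2315)
edge 3: e_3 = (-1.22, +0.80);  n_3 = (+0.5484, +0.8362)
∠(n_2, n_3) = 70.13°
δ = |180° − 70.13°| = 109.87°
109.87° > 2α = 17.06°  →  invalid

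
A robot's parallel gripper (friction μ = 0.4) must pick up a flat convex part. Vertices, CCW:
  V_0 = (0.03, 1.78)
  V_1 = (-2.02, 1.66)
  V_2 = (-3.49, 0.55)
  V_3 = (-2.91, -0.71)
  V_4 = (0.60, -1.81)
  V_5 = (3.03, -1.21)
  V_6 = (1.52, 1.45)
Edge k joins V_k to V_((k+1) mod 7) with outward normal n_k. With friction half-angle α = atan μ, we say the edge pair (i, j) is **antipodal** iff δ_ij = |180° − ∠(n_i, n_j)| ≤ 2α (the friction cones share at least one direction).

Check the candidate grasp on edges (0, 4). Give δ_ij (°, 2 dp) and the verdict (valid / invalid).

α = atan 0.4 = 21.80°;  2α = 43.60°
edge 0: e_0 = (-2.05, -0.12);  n_0 = (-0.0584, +0.9983)
edge 4: e_4 = (+2.43, +0.60);  n_4 = (+0.2397, -0.9708)
∠(n_0, n_4) = 169.48°
δ = |180° − 169.48°| = 10.52°
10.52° ≤ 2α = 43.60°  →  valid

δ = 10.52°, valid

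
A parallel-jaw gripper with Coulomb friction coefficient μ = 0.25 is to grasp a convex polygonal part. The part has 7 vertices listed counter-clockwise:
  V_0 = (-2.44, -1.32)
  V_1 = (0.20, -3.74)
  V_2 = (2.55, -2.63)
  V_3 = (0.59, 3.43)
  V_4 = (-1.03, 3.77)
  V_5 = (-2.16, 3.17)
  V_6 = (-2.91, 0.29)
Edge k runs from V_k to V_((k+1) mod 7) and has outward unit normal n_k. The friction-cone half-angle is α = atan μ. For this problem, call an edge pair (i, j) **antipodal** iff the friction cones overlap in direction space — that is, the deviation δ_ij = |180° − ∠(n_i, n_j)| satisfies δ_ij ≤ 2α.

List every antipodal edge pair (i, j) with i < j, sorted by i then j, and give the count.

count = 2; pairs: (1,4), (2,6)

α = atan 0.25 = 14.04°;  2α = 28.07°
n_0 = (-0.6757, -0.7372)
n_1 = (+0.4271, -0.9042)
n_2 = (+0.9515, +0.3077)
n_3 = (+0.2054, +0.9787)
n_4 = (-0.4690, +0.8832)
n_5 = (-0.9677, +0.2520)
n_6 = (-0.9599, -0.2802)
  (0,1): δ = 112.21°  ·
  (0,2): δ = 29.57°  ·
  (0,3): δ = 30.66°  ·
  (0,4): δ = 70.48°  ·
  (0,5): δ = 117.91°  ·
  (0,6): δ = 148.78°  ·
  (1,2): δ = 97.36°  ·
  (1,3): δ = 37.14°  ·
  (1,4): δ = 2.68°  ✓
  (1,5): δ = 50.12°  ·
  (1,6): δ = 80.99°  ·
  (2,3): δ = 119.78°  ·
  (2,4): δ = 79.96°  ·
  (2,5): δ = 32.52°  ·
  (2,6): δ = 1.65°  ✓
  (3,4): δ = 140.18°  ·
  (3,5): δ = 92.74°  ·
  (3,6): δ = 61.87°  ·
  (4,5): δ = 132.56°  ·
  (4,6): δ = 101.69°  ·
  (5,6): δ = 149.13°  ·
antipodal pairs: 2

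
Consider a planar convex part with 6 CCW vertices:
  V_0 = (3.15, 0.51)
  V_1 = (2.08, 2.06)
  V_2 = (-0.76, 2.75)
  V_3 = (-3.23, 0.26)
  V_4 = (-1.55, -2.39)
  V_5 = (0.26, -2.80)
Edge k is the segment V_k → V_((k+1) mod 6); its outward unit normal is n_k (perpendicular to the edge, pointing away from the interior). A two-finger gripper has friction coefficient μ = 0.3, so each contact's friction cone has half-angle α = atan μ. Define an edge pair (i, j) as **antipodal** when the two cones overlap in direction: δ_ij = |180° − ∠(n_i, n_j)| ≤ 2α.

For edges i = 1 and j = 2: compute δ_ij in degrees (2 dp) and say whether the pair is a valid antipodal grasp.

δ = 121.11°, invalid

α = atan 0.3 = 16.70°;  2α = 33.40°
edge 1: e_1 = (-2.84, +0.69);  n_1 = (+0.2361, +0.9717)
edge 2: e_2 = (-2.47, -2.49);  n_2 = (-0.7100, +0.7042)
∠(n_1, n_2) = 58.89°
δ = |180° − 58.89°| = 121.11°
121.11° > 2α = 33.40°  →  invalid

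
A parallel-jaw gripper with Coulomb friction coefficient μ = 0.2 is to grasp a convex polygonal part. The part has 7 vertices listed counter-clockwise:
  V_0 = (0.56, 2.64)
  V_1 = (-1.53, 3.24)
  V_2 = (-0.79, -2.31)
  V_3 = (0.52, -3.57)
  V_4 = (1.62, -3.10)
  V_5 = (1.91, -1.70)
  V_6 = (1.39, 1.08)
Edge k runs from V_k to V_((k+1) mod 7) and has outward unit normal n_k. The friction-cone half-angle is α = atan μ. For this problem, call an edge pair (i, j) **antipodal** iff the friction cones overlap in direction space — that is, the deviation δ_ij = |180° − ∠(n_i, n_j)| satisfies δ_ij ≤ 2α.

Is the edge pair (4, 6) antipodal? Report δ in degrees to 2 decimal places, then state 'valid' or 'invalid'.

α = atan 0.2 = 11.31°;  2α = 22.62°
edge 4: e_4 = (+0.29, +1.40);  n_4 = (+0.9792, -0.2028)
edge 6: e_6 = (-0.83, +1.56);  n_6 = (+0.8828, +0.4697)
∠(n_4, n_6) = 39.72°
δ = |180° − 39.72°| = 140.28°
140.28° > 2α = 22.62°  →  invalid

δ = 140.28°, invalid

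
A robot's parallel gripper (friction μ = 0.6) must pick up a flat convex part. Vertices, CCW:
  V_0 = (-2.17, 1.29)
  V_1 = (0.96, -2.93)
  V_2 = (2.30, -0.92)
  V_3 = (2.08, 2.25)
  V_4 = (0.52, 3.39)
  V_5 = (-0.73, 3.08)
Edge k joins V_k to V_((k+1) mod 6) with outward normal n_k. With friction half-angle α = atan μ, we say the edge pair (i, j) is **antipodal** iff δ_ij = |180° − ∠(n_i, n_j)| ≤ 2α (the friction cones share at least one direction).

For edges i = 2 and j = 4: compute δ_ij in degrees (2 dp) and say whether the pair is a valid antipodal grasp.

δ = 80.04°, invalid

α = atan 0.6 = 30.96°;  2α = 61.93°
edge 2: e_2 = (-0.22, +3.17);  n_2 = (+0.9976, +0.0692)
edge 4: e_4 = (-1.25, -0.31);  n_4 = (-0.2407, +0.9706)
∠(n_2, n_4) = 99.96°
δ = |180° − 99.96°| = 80.04°
80.04° > 2α = 61.93°  →  invalid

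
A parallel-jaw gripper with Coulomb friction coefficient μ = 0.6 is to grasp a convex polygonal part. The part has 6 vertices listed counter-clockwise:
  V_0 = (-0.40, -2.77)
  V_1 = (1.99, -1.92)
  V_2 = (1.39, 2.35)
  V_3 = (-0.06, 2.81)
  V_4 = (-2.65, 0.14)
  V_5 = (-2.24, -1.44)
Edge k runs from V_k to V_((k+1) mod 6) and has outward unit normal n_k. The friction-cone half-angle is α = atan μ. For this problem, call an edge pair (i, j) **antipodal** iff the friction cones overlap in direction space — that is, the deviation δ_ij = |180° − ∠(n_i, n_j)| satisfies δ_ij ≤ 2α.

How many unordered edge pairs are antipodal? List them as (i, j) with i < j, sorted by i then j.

α = atan 0.6 = 30.96°;  2α = 61.93°
n_0 = (+0.3351, -0.9422)
n_1 = (+0.9903, +0.1391)
n_2 = (+0.3024, +0.9532)
n_3 = (-0.7178, +0.6963)
n_4 = (-0.9679, -0.2512)
n_5 = (-0.5858, -0.8104)
  (0,1): δ = 101.58°  ·
  (0,2): δ = 37.18°  ✓
  (0,3): δ = 26.29°  ✓
  (0,4): δ = 84.97°  ·
  (0,5): δ = 124.56°  ·
  (1,2): δ = 115.60°  ·
  (1,3): δ = 52.13°  ✓
  (1,4): δ = 6.55°  ✓
  (1,5): δ = 46.14°  ✓
  (2,3): δ = 116.53°  ·
  (2,4): δ = 57.85°  ✓
  (2,5): δ = 18.26°  ✓
  (3,4): δ = 121.32°  ·
  (3,5): δ = 81.73°  ·
  (4,5): δ = 140.41°  ·
antipodal pairs: 7

count = 7; pairs: (0,2), (0,3), (1,3), (1,4), (1,5), (2,4), (2,5)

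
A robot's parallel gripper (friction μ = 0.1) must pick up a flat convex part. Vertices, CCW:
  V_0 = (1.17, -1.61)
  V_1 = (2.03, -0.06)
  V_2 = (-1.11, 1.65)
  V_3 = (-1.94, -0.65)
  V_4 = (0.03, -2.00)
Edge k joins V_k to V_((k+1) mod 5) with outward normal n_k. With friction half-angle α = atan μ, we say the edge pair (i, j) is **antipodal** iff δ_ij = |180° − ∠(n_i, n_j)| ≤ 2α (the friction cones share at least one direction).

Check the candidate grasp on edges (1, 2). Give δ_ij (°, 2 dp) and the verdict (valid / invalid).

δ = 81.27°, invalid

α = atan 0.1 = 5.71°;  2α = 11.42°
edge 1: e_1 = (-3.14, +1.71);  n_1 = (+0.4783, +0.8782)
edge 2: e_2 = (-0.83, -2.30);  n_2 = (-0.9406, +0.3394)
∠(n_1, n_2) = 98.73°
δ = |180° − 98.73°| = 81.27°
81.27° > 2α = 11.42°  →  invalid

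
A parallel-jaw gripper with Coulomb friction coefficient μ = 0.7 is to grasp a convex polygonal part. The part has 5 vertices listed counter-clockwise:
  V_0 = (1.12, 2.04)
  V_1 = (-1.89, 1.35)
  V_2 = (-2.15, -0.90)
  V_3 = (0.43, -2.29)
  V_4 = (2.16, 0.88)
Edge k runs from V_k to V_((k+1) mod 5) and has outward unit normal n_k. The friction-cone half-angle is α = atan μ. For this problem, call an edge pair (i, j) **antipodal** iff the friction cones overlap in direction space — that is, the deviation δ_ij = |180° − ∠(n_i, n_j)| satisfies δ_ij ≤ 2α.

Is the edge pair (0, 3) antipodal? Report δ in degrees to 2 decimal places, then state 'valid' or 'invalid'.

α = atan 0.7 = 34.99°;  2α = 69.98°
edge 0: e_0 = (-3.01, -0.69);  n_0 = (-0.2234, +0.9747)
edge 3: e_3 = (+1.73, +3.17);  n_3 = (+0.8778, -0.4790)
∠(n_0, n_3) = 131.53°
δ = |180° − 131.53°| = 48.47°
48.47° ≤ 2α = 69.98°  →  valid

δ = 48.47°, valid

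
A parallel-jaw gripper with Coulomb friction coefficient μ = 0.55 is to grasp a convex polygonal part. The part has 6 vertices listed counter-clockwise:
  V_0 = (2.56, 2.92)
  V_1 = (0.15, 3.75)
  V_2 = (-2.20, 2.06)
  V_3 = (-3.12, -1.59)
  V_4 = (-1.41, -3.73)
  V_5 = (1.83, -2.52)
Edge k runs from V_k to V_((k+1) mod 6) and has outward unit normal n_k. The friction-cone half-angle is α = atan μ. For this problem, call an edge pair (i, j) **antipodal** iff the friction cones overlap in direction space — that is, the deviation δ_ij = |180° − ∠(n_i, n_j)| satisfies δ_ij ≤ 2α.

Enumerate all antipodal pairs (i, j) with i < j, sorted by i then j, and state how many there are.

α = atan 0.55 = 28.81°;  2α = 57.62°
n_0 = (+0.3256, +0.9455)
n_1 = (-0.5838, +0.8119)
n_2 = (-0.9697, +0.2444)
n_3 = (-0.7812, -0.6242)
n_4 = (+0.3499, -0.9368)
n_5 = (+0.9911, -0.1330)
  (0,1): δ = 125.27°  ·
  (0,2): δ = 85.14°  ·
  (0,3): δ = 32.37°  ✓
  (0,4): δ = 39.48°  ✓
  (0,5): δ = 101.36°  ·
  (1,2): δ = 139.87°  ·
  (1,3): δ = 87.09°  ·
  (1,4): δ = 15.24°  ✓
  (1,5): δ = 46.64°  ✓
  (2,3): δ = 127.23°  ·
  (2,4): δ = 55.37°  ✓
  (2,5): δ = 6.50°  ✓
  (3,4): δ = 108.15°  ·
  (3,5): δ = 46.27°  ✓
  (4,5): δ = 118.12°  ·
antipodal pairs: 7

count = 7; pairs: (0,3), (0,4), (1,4), (1,5), (2,4), (2,5), (3,5)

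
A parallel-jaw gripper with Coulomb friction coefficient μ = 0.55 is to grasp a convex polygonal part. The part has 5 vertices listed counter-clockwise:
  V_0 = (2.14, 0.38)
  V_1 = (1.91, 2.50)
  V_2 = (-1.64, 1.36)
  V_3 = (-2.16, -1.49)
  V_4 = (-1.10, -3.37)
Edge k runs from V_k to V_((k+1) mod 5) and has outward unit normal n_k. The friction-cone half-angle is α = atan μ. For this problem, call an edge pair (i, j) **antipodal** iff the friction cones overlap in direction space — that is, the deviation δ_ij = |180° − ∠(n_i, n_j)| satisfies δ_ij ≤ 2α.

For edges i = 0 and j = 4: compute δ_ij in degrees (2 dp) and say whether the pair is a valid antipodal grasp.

α = atan 0.55 = 28.81°;  2α = 57.62°
edge 0: e_0 = (-0.23, +2.12);  n_0 = (+0.9942, +0.1079)
edge 4: e_4 = (+3.24, +3.75);  n_4 = (+0.7567, -0.6538)
∠(n_0, n_4) = 47.02°
δ = |180° − 47.02°| = 132.98°
132.98° > 2α = 57.62°  →  invalid

δ = 132.98°, invalid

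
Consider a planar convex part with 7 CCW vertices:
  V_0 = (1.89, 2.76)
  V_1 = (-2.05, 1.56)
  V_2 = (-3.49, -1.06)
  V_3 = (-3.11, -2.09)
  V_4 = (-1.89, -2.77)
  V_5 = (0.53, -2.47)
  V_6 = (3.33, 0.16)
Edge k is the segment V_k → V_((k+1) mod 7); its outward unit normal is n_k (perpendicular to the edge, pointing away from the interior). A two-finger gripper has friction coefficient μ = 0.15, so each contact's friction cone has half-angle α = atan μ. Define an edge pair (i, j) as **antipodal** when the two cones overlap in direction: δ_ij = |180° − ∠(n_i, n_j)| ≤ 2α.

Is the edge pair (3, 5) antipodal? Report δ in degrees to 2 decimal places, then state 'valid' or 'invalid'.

α = atan 0.15 = 8.53°;  2α = 17.06°
edge 3: e_3 = (+1.22, -0.68);  n_3 = (-0.4869, -0.8735)
edge 5: e_5 = (+2.80, +2.63);  n_5 = (+0.6846, -0.7289)
∠(n_3, n_5) = 72.34°
δ = |180° − 72.34°| = 107.66°
107.66° > 2α = 17.06°  →  invalid

δ = 107.66°, invalid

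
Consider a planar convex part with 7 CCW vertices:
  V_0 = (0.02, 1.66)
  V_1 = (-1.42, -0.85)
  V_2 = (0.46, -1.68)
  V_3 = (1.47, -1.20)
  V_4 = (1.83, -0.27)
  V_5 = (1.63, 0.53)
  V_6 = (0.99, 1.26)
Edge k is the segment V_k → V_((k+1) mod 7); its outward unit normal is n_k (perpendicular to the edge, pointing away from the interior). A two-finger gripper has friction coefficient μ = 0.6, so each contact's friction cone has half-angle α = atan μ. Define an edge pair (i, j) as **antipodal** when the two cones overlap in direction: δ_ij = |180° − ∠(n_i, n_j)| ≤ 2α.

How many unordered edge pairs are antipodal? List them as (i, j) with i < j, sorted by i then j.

α = atan 0.6 = 30.96°;  2α = 61.93°
n_0 = (-0.8674, +0.4976)
n_1 = (-0.4039, -0.9148)
n_2 = (+0.4292, -0.9032)
n_3 = (+0.9326, -0.3610)
n_4 = (+0.9701, +0.2425)
n_5 = (+0.7519, +0.6592)
n_6 = (+0.3812, +0.9245)
  (0,1): δ = 83.98°  ·
  (0,2): δ = 34.74°  ✓
  (0,3): δ = 8.68°  ✓
  (0,4): δ = 43.88°  ✓
  (0,5): δ = 71.08°  ·
  (0,6): δ = 97.43°  ·
  (1,2): δ = 130.76°  ·
  (1,3): δ = 87.34°  ·
  (1,4): δ = 52.14°  ✓
  (1,5): δ = 24.94°  ✓
  (1,6): δ = 1.41°  ✓
  (2,3): δ = 136.58°  ·
  (2,4): δ = 101.38°  ·
  (2,5): δ = 74.18°  ·
  (2,6): δ = 47.83°  ✓
  (3,4): δ = 144.80°  ·
  (3,5): δ = 117.60°  ·
  (3,6): δ = 91.25°  ·
  (4,5): δ = 152.79°  ·
  (4,6): δ = 126.45°  ·
  (5,6): δ = 153.65°  ·
antipodal pairs: 7

count = 7; pairs: (0,2), (0,3), (0,4), (1,4), (1,5), (1,6), (2,6)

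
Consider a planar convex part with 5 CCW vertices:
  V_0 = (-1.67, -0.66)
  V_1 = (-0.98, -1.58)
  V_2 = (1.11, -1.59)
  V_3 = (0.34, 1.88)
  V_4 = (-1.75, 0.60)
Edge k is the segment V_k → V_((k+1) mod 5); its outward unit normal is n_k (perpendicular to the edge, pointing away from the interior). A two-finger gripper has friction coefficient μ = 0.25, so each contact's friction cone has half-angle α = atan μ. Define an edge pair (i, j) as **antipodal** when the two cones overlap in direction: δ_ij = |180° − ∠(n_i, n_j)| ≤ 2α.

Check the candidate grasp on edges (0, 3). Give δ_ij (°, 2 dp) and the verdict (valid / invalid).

δ = 84.62°, invalid

α = atan 0.25 = 14.04°;  2α = 28.07°
edge 0: e_0 = (+0.69, -0.92);  n_0 = (-0.8000, -0.6000)
edge 3: e_3 = (-2.09, -1.28);  n_3 = (-0.5223, +0.8528)
∠(n_0, n_3) = 95.38°
δ = |180° − 95.38°| = 84.62°
84.62° > 2α = 28.07°  →  invalid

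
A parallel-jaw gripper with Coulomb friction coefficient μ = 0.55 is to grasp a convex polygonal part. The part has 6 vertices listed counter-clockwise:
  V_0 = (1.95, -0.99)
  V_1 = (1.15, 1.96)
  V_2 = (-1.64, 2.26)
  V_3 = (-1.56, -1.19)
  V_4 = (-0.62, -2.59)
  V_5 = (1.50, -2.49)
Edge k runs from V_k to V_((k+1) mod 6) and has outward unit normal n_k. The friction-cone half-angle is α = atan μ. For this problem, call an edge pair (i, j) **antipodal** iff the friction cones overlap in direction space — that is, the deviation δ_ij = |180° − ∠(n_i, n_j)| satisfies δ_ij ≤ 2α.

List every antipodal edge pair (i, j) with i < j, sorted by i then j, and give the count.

count = 6; pairs: (0,2), (0,3), (1,3), (1,4), (2,5), (3,5)

α = atan 0.55 = 28.81°;  2α = 57.62°
n_0 = (+0.9651, +0.2617)
n_1 = (+0.1069, +0.9943)
n_2 = (-0.9997, -0.0232)
n_3 = (-0.8302, -0.5574)
n_4 = (+0.0471, -0.9989)
n_5 = (+0.9578, -0.2873)
  (0,1): δ = 111.31°  ·
  (0,2): δ = 13.84°  ✓
  (0,3): δ = 18.71°  ✓
  (0,4): δ = 77.53°  ·
  (0,5): δ = 148.13°  ·
  (1,2): δ = 82.53°  ·
  (1,3): δ = 49.98°  ✓
  (1,4): δ = 8.84°  ✓
  (1,5): δ = 79.44°  ·
  (2,3): δ = 147.45°  ·
  (2,4): δ = 88.63°  ·
  (2,5): δ = 18.03°  ✓
  (3,4): δ = 121.18°  ·
  (3,5): δ = 50.58°  ✓
  (4,5): δ = 109.40°  ·
antipodal pairs: 6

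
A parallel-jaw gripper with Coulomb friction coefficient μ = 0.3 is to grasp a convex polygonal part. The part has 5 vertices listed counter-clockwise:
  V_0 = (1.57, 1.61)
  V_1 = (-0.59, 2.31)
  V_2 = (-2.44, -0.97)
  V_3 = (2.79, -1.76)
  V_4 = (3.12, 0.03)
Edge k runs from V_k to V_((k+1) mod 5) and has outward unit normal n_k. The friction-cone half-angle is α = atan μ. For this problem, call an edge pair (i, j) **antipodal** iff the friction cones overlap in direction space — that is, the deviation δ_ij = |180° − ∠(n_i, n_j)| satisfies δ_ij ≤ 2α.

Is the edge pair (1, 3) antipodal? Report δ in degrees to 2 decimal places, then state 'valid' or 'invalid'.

α = atan 0.3 = 16.70°;  2α = 33.40°
edge 1: e_1 = (-1.85, -3.28);  n_1 = (-0.8710, +0.4913)
edge 3: e_3 = (+0.33, +1.79);  n_3 = (+0.9834, -0.1813)
∠(n_1, n_3) = 161.02°
δ = |180° − 161.02°| = 18.98°
18.98° ≤ 2α = 33.40°  →  valid

δ = 18.98°, valid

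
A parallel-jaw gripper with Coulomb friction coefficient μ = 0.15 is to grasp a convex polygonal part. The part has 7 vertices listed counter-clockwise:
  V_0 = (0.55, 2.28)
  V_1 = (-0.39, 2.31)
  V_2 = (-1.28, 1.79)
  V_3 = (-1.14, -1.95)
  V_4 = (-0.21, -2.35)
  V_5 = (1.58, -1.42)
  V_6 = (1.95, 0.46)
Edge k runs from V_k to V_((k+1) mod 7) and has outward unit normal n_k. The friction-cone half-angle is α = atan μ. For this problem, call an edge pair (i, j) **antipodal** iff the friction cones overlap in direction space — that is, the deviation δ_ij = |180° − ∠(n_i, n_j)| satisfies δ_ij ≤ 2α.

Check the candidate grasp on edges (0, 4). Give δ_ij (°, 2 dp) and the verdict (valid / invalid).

δ = 29.28°, invalid

α = atan 0.15 = 8.53°;  2α = 17.06°
edge 0: e_0 = (-0.94, +0.03);  n_0 = (+0.0319, +0.9995)
edge 4: e_4 = (+1.79, +0.93);  n_4 = (+0.4610, -0.8874)
∠(n_0, n_4) = 150.72°
δ = |180° − 150.72°| = 29.28°
29.28° > 2α = 17.06°  →  invalid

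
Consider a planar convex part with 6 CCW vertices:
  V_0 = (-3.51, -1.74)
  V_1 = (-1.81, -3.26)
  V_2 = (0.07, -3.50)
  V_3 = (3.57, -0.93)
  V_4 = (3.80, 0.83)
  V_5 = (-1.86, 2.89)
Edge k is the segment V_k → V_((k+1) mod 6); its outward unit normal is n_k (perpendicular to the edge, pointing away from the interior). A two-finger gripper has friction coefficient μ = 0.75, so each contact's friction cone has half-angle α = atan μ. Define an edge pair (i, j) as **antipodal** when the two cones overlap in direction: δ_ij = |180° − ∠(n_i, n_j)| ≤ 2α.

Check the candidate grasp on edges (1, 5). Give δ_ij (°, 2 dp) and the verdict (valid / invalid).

δ = 77.66°, invalid

α = atan 0.75 = 36.87°;  2α = 73.74°
edge 1: e_1 = (+1.88, -0.24);  n_1 = (-0.1266, -0.9919)
edge 5: e_5 = (-1.65, -4.63);  n_5 = (-0.9420, +0.3357)
∠(n_1, n_5) = 102.34°
δ = |180° − 102.34°| = 77.66°
77.66° > 2α = 73.74°  →  invalid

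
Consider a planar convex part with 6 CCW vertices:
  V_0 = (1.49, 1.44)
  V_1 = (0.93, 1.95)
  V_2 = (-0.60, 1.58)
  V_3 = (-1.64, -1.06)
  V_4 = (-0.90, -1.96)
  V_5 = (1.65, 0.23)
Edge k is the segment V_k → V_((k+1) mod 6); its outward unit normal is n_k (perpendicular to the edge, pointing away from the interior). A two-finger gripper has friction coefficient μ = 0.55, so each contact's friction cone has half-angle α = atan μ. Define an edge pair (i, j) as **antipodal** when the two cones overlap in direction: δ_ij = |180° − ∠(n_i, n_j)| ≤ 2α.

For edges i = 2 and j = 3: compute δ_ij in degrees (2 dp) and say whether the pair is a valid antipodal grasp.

α = atan 0.55 = 28.81°;  2α = 57.62°
edge 2: e_2 = (-1.04, -2.64);  n_2 = (-0.9304, +0.3665)
edge 3: e_3 = (+0.74, -0.90);  n_3 = (-0.7724, -0.6351)
∠(n_2, n_3) = 60.93°
δ = |180° − 60.93°| = 119.07°
119.07° > 2α = 57.62°  →  invalid

δ = 119.07°, invalid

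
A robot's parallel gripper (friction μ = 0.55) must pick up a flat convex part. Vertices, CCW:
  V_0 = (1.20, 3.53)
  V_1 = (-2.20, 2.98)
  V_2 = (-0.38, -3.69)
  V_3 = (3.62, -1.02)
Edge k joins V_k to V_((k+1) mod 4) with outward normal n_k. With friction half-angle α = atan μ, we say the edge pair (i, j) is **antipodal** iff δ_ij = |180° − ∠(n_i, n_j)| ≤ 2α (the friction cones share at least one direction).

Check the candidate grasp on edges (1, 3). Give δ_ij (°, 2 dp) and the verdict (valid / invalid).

α = atan 0.55 = 28.81°;  2α = 57.62°
edge 1: e_1 = (+1.82, -6.67);  n_1 = (-0.9647, -0.2632)
edge 3: e_3 = (-2.42, +4.55);  n_3 = (+0.8829, +0.4696)
∠(n_1, n_3) = 167.26°
δ = |180° − 167.26°| = 12.74°
12.74° ≤ 2α = 57.62°  →  valid

δ = 12.74°, valid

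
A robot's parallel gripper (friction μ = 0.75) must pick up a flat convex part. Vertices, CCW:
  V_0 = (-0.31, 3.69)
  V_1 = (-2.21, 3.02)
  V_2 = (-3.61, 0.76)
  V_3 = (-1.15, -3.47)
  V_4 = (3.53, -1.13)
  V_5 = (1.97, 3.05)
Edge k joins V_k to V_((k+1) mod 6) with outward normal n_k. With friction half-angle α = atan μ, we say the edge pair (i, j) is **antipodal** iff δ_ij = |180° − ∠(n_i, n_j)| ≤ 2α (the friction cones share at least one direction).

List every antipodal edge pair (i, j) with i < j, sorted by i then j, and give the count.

α = atan 0.75 = 36.87°;  2α = 73.74°
n_0 = (-0.3326, +0.9431)
n_1 = (-0.8501, +0.5266)
n_2 = (-0.8644, -0.5027)
n_3 = (+0.4472, -0.8944)
n_4 = (+0.9369, +0.3496)
n_5 = (+0.2703, +0.9628)
  (0,1): δ = 141.20°  ·
  (0,2): δ = 79.24°  ·
  (0,3): δ = 7.14°  ✓
  (0,4): δ = 91.04°  ·
  (0,5): δ = 144.90°  ·
  (1,2): δ = 118.04°  ·
  (1,3): δ = 31.66°  ✓
  (1,4): δ = 52.24°  ✓
  (1,5): δ = 106.10°  ·
  (2,3): δ = 93.62°  ·
  (2,4): δ = 9.71°  ✓
  (2,5): δ = 44.14°  ✓
  (3,4): δ = 96.10°  ·
  (3,5): δ = 42.24°  ✓
  (4,5): δ = 126.15°  ·
antipodal pairs: 6

count = 6; pairs: (0,3), (1,3), (1,4), (2,4), (2,5), (3,5)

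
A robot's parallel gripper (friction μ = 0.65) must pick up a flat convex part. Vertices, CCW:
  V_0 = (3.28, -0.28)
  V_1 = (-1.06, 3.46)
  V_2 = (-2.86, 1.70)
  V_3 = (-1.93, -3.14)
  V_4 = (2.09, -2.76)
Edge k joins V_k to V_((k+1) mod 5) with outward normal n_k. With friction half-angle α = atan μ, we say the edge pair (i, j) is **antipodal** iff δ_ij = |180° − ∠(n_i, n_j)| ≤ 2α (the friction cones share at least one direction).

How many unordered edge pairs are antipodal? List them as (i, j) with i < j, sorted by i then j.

count = 5; pairs: (0,2), (0,3), (1,3), (1,4), (2,4)

α = atan 0.65 = 33.02°;  2α = 66.05°
n_0 = (+0.6528, +0.7575)
n_1 = (-0.6991, +0.7150)
n_2 = (-0.9820, -0.1887)
n_3 = (+0.0941, -0.9956)
n_4 = (+0.9016, -0.4326)
  (0,1): δ = 94.89°  ·
  (0,2): δ = 38.37°  ✓
  (0,3): δ = 46.15°  ✓
  (0,4): δ = 105.12°  ·
  (1,2): δ = 123.48°  ·
  (1,3): δ = 38.96°  ✓
  (1,4): δ = 20.01°  ✓
  (2,3): δ = 95.48°  ·
  (2,4): δ = 36.51°  ✓
  (3,4): δ = 121.03°  ·
antipodal pairs: 5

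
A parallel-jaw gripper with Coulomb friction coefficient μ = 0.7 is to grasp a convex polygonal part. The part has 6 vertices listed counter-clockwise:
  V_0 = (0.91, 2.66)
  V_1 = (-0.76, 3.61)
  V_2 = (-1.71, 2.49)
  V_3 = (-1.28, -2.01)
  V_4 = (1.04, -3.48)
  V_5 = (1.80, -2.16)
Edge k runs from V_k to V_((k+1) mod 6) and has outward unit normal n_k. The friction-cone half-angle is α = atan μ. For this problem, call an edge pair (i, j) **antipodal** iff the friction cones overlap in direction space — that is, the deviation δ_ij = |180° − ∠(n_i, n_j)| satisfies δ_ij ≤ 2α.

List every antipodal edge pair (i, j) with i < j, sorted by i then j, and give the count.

count = 7; pairs: (0,2), (0,3), (1,4), (1,5), (2,4), (2,5), (3,5)

α = atan 0.7 = 34.99°;  2α = 69.98°
n_0 = (+0.4945, +0.8692)
n_1 = (-0.7626, +0.6469)
n_2 = (-0.9955, -0.0951)
n_3 = (-0.5352, -0.8447)
n_4 = (+0.8666, -0.4990)
n_5 = (+0.9834, +0.1816)
  (0,1): δ = 100.67°  ·
  (0,2): δ = 54.91°  ✓
  (0,3): δ = 2.73°  ✓
  (0,4): δ = 89.70°  ·
  (0,5): δ = 130.10°  ·
  (1,2): δ = 134.24°  ·
  (1,3): δ = 82.05°  ·
  (1,4): δ = 10.37°  ✓
  (1,5): δ = 50.77°  ✓
  (2,3): δ = 127.82°  ·
  (2,4): δ = 35.39°  ✓
  (2,5): δ = 5.00°  ✓
  (3,4): δ = 87.57°  ·
  (3,5): δ = 47.18°  ✓
  (4,5): δ = 139.61°  ·
antipodal pairs: 7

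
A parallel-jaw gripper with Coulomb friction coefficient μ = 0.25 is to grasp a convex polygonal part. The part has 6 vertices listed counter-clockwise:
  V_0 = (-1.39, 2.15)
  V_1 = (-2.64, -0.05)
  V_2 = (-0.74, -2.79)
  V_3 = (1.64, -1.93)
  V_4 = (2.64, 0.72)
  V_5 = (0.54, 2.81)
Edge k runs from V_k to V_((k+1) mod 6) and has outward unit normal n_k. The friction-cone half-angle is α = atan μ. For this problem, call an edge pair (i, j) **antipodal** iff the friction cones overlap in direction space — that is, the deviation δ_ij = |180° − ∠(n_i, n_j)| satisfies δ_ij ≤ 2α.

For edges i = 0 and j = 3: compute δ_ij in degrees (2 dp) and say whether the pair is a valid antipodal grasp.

α = atan 0.25 = 14.04°;  2α = 28.07°
edge 0: e_0 = (-1.25, -2.20);  n_0 = (-0.8695, +0.4940)
edge 3: e_3 = (+1.00, +2.65);  n_3 = (+0.9356, -0.3531)
∠(n_0, n_3) = 171.07°
δ = |180° − 171.07°| = 8.93°
8.93° ≤ 2α = 28.07°  →  valid

δ = 8.93°, valid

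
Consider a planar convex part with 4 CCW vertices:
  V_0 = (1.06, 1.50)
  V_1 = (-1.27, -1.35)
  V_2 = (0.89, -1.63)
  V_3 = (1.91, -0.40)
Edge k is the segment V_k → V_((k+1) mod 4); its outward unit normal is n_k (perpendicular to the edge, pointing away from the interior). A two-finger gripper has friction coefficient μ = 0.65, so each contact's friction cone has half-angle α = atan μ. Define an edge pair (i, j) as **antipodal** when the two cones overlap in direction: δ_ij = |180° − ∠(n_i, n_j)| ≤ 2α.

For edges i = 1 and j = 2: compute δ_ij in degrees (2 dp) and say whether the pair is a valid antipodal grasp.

δ = 122.28°, invalid

α = atan 0.65 = 33.02°;  2α = 66.05°
edge 1: e_1 = (+2.16, -0.28);  n_1 = (-0.1286, -0.9917)
edge 2: e_2 = (+1.02, +1.23);  n_2 = (+0.7698, -0.6383)
∠(n_1, n_2) = 57.72°
δ = |180° − 57.72°| = 122.28°
122.28° > 2α = 66.05°  →  invalid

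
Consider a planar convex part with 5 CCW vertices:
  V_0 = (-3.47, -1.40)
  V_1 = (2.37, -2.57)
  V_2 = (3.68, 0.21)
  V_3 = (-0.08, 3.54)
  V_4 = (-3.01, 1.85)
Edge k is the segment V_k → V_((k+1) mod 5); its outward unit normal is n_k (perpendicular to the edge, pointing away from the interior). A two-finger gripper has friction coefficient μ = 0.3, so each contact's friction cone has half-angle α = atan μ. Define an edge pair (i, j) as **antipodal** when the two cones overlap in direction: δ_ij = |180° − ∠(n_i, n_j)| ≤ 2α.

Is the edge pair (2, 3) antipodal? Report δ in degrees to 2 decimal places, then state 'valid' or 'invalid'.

α = atan 0.3 = 16.70°;  2α = 33.40°
edge 2: e_2 = (-3.76, +3.33);  n_2 = (+0.6630, +0.7486)
edge 3: e_3 = (-2.93, -1.69);  n_3 = (-0.4996, +0.8662)
∠(n_2, n_3) = 71.51°
δ = |180° − 71.51°| = 108.49°
108.49° > 2α = 33.40°  →  invalid

δ = 108.49°, invalid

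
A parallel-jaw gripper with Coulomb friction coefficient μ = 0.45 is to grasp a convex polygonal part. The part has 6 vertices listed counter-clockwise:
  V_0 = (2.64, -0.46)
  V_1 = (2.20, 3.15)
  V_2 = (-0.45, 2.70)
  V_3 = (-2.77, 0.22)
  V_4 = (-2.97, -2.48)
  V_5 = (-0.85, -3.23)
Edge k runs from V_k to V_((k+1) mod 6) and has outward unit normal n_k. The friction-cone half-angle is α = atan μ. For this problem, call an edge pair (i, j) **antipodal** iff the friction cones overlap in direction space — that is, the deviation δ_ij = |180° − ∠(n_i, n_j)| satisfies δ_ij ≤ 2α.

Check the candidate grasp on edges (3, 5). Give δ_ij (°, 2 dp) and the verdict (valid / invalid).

α = atan 0.45 = 24.23°;  2α = 48.46°
edge 3: e_3 = (-0.20, -2.70);  n_3 = (-0.9973, +0.0739)
edge 5: e_5 = (+3.49, +2.77);  n_5 = (+0.6217, -0.7833)
∠(n_3, n_5) = 132.68°
δ = |180° − 132.68°| = 47.32°
47.32° ≤ 2α = 48.46°  →  valid

δ = 47.32°, valid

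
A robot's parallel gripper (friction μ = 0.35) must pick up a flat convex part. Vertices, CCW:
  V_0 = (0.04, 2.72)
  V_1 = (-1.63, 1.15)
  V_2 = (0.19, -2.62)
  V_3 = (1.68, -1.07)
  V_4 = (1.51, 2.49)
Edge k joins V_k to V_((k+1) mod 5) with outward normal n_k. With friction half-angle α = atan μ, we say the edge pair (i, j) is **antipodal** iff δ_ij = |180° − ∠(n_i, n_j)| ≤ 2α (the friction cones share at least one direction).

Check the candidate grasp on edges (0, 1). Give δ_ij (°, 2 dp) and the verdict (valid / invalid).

δ = 107.46°, invalid

α = atan 0.35 = 19.29°;  2α = 38.58°
edge 0: e_0 = (-1.67, -1.57);  n_0 = (-0.6850, +0.7286)
edge 1: e_1 = (+1.82, -3.77);  n_1 = (-0.9006, -0.4347)
∠(n_0, n_1) = 72.54°
δ = |180° − 72.54°| = 107.46°
107.46° > 2α = 38.58°  →  invalid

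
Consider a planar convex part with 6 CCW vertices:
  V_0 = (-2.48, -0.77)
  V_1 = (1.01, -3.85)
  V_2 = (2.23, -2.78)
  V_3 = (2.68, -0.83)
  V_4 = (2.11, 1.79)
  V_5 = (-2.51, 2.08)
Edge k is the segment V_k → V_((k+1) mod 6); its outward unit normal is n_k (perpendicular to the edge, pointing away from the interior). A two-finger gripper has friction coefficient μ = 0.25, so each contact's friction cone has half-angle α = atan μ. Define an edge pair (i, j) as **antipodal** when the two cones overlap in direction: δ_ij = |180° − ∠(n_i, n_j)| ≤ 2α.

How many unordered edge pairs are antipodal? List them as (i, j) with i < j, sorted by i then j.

α = atan 0.25 = 14.04°;  2α = 28.07°
n_0 = (-0.6617, -0.7498)
n_1 = (+0.6594, -0.7518)
n_2 = (+0.9744, -0.2249)
n_3 = (+0.9771, +0.2126)
n_4 = (+0.0626, +0.9980)
n_5 = (-0.9999, -0.0105)
  (0,1): δ = 97.32°  ·
  (0,2): δ = 61.57°  ·
  (0,3): δ = 36.30°  ·
  (0,4): δ = 37.84°  ·
  (0,5): δ = 132.03°  ·
  (1,2): δ = 144.25°  ·
  (1,3): δ = 118.98°  ·
  (1,4): δ = 44.84°  ·
  (1,5): δ = 49.35°  ·
  (2,3): δ = 154.73°  ·
  (2,4): δ = 80.60°  ·
  (2,5): δ = 13.60°  ✓
  (3,4): δ = 105.87°  ·
  (3,5): δ = 11.67°  ✓
  (4,5): δ = 85.81°  ·
antipodal pairs: 2

count = 2; pairs: (2,5), (3,5)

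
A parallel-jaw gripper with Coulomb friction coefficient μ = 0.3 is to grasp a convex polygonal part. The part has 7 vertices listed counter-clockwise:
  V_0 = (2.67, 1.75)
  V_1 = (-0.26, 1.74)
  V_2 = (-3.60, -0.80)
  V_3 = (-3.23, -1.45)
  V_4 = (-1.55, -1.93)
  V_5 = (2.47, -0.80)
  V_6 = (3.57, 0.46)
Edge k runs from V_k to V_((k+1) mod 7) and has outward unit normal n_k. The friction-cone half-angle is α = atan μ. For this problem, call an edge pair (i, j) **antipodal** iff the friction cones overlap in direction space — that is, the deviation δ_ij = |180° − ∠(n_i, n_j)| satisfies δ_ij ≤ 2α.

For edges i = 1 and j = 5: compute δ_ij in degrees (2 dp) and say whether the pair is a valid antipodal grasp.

α = atan 0.3 = 16.70°;  2α = 33.40°
edge 1: e_1 = (-3.34, -2.54);  n_1 = (-0.6053, +0.7960)
edge 5: e_5 = (+1.10, +1.26);  n_5 = (+0.7533, -0.6577)
∠(n_1, n_5) = 168.37°
δ = |180° − 168.37°| = 11.63°
11.63° ≤ 2α = 33.40°  →  valid

δ = 11.63°, valid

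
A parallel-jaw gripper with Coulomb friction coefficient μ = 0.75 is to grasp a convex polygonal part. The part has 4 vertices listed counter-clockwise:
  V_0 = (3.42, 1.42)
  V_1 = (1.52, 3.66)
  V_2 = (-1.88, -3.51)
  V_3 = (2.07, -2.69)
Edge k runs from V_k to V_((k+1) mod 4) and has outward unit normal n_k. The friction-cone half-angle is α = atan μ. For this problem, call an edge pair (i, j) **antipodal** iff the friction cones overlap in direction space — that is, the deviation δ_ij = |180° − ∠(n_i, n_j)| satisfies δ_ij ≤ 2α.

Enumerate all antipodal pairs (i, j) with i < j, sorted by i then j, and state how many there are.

α = atan 0.75 = 36.87°;  2α = 73.74°
n_0 = (+0.7626, +0.6469)
n_1 = (-0.9036, +0.4285)
n_2 = (+0.2033, -0.9791)
n_3 = (+0.9501, -0.3121)
  (0,1): δ = 65.68°  ✓
  (0,2): δ = 61.42°  ✓
  (0,3): δ = 121.51°  ·
  (1,2): δ = 52.90°  ✓
  (1,3): δ = 7.19°  ✓
  (2,3): δ = 119.91°  ·
antipodal pairs: 4

count = 4; pairs: (0,1), (0,2), (1,2), (1,3)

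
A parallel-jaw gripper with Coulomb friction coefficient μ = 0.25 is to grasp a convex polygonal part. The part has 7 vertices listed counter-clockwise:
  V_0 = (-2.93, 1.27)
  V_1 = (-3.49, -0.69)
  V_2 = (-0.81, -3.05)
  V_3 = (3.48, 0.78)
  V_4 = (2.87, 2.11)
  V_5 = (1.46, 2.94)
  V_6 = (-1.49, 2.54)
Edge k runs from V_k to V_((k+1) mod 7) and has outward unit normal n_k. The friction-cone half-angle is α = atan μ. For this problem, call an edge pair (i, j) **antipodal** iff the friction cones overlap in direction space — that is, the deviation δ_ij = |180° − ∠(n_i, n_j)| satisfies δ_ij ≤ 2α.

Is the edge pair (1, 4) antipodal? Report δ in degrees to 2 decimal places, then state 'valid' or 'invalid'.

δ = 10.88°, valid

α = atan 0.25 = 14.04°;  2α = 28.07°
edge 1: e_1 = (+2.68, -2.36);  n_1 = (-0.6609, -0.7505)
edge 4: e_4 = (-1.41, +0.83);  n_4 = (+0.5073, +0.8618)
∠(n_1, n_4) = 169.12°
δ = |180° − 169.12°| = 10.88°
10.88° ≤ 2α = 28.07°  →  valid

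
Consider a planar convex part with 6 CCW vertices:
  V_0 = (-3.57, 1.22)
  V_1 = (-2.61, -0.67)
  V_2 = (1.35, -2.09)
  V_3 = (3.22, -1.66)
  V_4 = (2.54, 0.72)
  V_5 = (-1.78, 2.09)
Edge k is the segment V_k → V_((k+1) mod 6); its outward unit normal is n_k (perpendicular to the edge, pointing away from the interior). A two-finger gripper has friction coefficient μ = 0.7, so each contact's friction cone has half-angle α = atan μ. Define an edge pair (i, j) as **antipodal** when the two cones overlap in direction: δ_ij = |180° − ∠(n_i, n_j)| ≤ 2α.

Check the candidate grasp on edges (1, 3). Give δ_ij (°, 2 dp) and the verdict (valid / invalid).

δ = 54.33°, valid

α = atan 0.7 = 34.99°;  2α = 69.98°
edge 1: e_1 = (+3.96, -1.42);  n_1 = (-0.3375, -0.9413)
edge 3: e_3 = (-0.68, +2.38);  n_3 = (+0.9615, +0.2747)
∠(n_1, n_3) = 125.67°
δ = |180° − 125.67°| = 54.33°
54.33° ≤ 2α = 69.98°  →  valid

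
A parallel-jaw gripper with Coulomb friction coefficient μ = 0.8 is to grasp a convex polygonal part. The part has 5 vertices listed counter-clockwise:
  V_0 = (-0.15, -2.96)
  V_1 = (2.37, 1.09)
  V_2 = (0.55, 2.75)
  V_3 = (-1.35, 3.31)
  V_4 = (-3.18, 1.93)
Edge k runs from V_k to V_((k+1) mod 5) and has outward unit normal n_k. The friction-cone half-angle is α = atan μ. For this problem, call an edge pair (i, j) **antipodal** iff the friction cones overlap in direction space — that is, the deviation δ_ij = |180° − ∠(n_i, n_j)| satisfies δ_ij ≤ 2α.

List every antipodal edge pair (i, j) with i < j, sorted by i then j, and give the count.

α = atan 0.8 = 38.66°;  2α = 77.32°
n_0 = (+0.8491, -0.5283)
n_1 = (+0.6739, +0.7388)
n_2 = (+0.2827, +0.9592)
n_3 = (-0.6021, +0.7984)
n_4 = (-0.8500, -0.5267)
  (0,1): δ = 100.48°  ·
  (0,2): δ = 74.53°  ✓
  (0,3): δ = 21.09°  ✓
  (0,4): δ = 63.67°  ✓
  (1,2): δ = 154.05°  ·
  (1,3): δ = 100.61°  ·
  (1,4): δ = 15.85°  ✓
  (2,3): δ = 126.56°  ·
  (2,4): δ = 41.79°  ✓
  (3,4): δ = 95.24°  ·
antipodal pairs: 5

count = 5; pairs: (0,2), (0,3), (0,4), (1,4), (2,4)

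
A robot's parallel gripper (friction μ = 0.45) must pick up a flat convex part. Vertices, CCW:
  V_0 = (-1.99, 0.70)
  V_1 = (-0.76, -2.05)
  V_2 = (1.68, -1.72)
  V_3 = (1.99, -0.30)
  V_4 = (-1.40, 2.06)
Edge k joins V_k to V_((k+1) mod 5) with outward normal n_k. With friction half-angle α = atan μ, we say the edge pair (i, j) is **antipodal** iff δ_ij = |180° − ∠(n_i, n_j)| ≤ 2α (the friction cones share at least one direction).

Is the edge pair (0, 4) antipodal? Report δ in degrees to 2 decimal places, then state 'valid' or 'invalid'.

δ = 132.45°, invalid

α = atan 0.45 = 24.23°;  2α = 48.46°
edge 0: e_0 = (+1.23, -2.75);  n_0 = (-0.9129, -0.4083)
edge 4: e_4 = (-0.59, -1.36);  n_4 = (-0.9174, +0.3980)
∠(n_0, n_4) = 47.55°
δ = |180° − 47.55°| = 132.45°
132.45° > 2α = 48.46°  →  invalid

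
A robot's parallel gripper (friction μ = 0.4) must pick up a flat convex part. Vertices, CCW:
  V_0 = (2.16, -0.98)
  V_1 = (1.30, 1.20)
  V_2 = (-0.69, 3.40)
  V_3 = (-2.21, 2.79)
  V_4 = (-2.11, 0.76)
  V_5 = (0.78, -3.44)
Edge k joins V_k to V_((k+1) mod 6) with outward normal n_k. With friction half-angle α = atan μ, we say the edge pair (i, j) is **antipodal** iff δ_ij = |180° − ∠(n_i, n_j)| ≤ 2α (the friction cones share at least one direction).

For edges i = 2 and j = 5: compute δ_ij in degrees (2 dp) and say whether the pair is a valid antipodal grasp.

δ = 38.84°, valid

α = atan 0.4 = 21.80°;  2α = 43.60°
edge 2: e_2 = (-1.52, -0.61);  n_2 = (-0.3724, +0.9281)
edge 5: e_5 = (+1.38, +2.46);  n_5 = (+0.8721, -0.4893)
∠(n_2, n_5) = 141.16°
δ = |180° − 141.16°| = 38.84°
38.84° ≤ 2α = 43.60°  →  valid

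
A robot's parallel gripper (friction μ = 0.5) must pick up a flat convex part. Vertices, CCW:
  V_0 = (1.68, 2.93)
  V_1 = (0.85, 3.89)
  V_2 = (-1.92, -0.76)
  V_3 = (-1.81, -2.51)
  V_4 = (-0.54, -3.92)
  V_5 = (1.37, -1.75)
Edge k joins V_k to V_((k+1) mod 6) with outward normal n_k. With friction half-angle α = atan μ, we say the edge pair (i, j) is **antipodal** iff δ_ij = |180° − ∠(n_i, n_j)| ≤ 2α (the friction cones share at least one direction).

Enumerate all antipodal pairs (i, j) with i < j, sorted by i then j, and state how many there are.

α = atan 0.5 = 26.57°;  2α = 53.13°
n_0 = (+0.7565, +0.6540)
n_1 = (-0.8591, +0.5118)
n_2 = (-0.9980, -0.0627)
n_3 = (-0.7430, -0.6693)
n_4 = (+0.7506, -0.6607)
n_5 = (+0.9978, -0.0661)
  (0,1): δ = 71.63°  ·
  (0,2): δ = 37.25°  ✓
  (0,3): δ = 1.16°  ✓
  (0,4): δ = 97.80°  ·
  (0,5): δ = 135.36°  ·
  (1,2): δ = 145.62°  ·
  (1,3): δ = 107.21°  ·
  (1,4): δ = 10.57°  ✓
  (1,5): δ = 26.99°  ✓
  (2,3): δ = 141.59°  ·
  (2,4): δ = 44.95°  ✓
  (2,5): δ = 7.39°  ✓
  (3,4): δ = 83.36°  ·
  (3,5): δ = 45.80°  ✓
  (4,5): δ = 142.44°  ·
antipodal pairs: 7

count = 7; pairs: (0,2), (0,3), (1,4), (1,5), (2,4), (2,5), (3,5)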